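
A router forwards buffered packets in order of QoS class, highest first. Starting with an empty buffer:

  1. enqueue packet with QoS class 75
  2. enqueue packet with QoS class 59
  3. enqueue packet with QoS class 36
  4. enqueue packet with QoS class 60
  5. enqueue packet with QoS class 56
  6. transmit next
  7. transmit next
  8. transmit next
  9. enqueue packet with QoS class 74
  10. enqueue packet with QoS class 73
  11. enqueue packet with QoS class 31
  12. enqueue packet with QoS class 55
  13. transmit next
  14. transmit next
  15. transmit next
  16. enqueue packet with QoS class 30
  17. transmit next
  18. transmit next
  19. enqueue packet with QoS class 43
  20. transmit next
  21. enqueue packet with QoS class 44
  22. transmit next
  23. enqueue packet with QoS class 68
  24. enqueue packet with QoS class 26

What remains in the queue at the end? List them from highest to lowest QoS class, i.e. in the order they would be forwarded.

[68, 31, 30, 26]

insert 75 → {75}
insert 59 → {75, 59}
insert 36 → {75, 59, 36}
insert 60 → {75, 60, 59, 36}
insert 56 → {75, 60, 59, 56, 36}
transmit next → 75; now {60, 59, 56, 36}
transmit next → 60; now {59, 56, 36}
transmit next → 59; now {56, 36}
insert 74 → {74, 56, 36}
insert 73 → {74, 73, 56, 36}
insert 31 → {74, 73, 56, 36, 31}
insert 55 → {74, 73, 56, 55, 36, 31}
transmit next → 74; now {73, 56, 55, 36, 31}
transmit next → 73; now {56, 55, 36, 31}
transmit next → 56; now {55, 36, 31}
insert 30 → {55, 36, 31, 30}
transmit next → 55; now {36, 31, 30}
transmit next → 36; now {31, 30}
insert 43 → {43, 31, 30}
transmit next → 43; now {31, 30}
insert 44 → {44, 31, 30}
transmit next → 44; now {31, 30}
insert 68 → {68, 31, 30}
insert 26 → {68, 31, 30, 26}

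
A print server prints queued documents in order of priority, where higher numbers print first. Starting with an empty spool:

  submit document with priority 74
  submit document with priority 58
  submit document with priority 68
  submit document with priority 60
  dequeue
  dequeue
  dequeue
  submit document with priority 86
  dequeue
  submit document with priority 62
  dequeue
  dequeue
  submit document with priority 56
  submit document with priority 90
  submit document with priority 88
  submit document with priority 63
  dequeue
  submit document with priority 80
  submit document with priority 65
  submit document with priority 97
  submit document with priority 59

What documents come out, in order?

74, 68, 60, 86, 62, 58, 90

insert 74 → {74}
insert 58 → {74, 58}
insert 68 → {74, 68, 58}
insert 60 → {74, 68, 60, 58}
dequeue → 74; now {68, 60, 58}
dequeue → 68; now {60, 58}
dequeue → 60; now {58}
insert 86 → {86, 58}
dequeue → 86; now {58}
insert 62 → {62, 58}
dequeue → 62; now {58}
dequeue → 58; now {}
insert 56 → {56}
insert 90 → {90, 56}
insert 88 → {90, 88, 56}
insert 63 → {90, 88, 63, 56}
dequeue → 90; now {88, 63, 56}
insert 80 → {88, 80, 63, 56}
insert 65 → {88, 80, 65, 63, 56}
insert 97 → {97, 88, 80, 65, 63, 56}
insert 59 → {97, 88, 80, 65, 63, 59, 56}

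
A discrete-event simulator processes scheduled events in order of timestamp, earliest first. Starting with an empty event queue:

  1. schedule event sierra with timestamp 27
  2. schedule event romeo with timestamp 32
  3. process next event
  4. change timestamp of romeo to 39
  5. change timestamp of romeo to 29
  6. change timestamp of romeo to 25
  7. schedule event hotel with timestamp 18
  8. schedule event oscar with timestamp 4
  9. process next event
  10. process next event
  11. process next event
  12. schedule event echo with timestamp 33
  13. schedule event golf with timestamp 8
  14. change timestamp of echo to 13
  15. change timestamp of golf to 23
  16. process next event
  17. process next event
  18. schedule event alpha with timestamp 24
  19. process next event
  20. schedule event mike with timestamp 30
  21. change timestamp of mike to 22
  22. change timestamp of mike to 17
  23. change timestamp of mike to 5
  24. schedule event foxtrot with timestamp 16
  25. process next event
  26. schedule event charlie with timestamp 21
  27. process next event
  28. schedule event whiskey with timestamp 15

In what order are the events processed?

add sierra (timestamp 27) → {sierra:27}
add romeo (timestamp 32) → {sierra:27, romeo:32}
process next event → sierra; now {romeo:32}
update romeo to timestamp 39 → {romeo:39}
update romeo to timestamp 29 → {romeo:29}
update romeo to timestamp 25 → {romeo:25}
add hotel (timestamp 18) → {hotel:18, romeo:25}
add oscar (timestamp 4) → {oscar:4, hotel:18, romeo:25}
process next event → oscar; now {hotel:18, romeo:25}
process next event → hotel; now {romeo:25}
process next event → romeo; now {}
add echo (timestamp 33) → {echo:33}
add golf (timestamp 8) → {golf:8, echo:33}
update echo to timestamp 13 → {golf:8, echo:13}
update golf to timestamp 23 → {echo:13, golf:23}
process next event → echo; now {golf:23}
process next event → golf; now {}
add alpha (timestamp 24) → {alpha:24}
process next event → alpha; now {}
add mike (timestamp 30) → {mike:30}
update mike to timestamp 22 → {mike:22}
update mike to timestamp 17 → {mike:17}
update mike to timestamp 5 → {mike:5}
add foxtrot (timestamp 16) → {mike:5, foxtrot:16}
process next event → mike; now {foxtrot:16}
add charlie (timestamp 21) → {foxtrot:16, charlie:21}
process next event → foxtrot; now {charlie:21}
add whiskey (timestamp 15) → {whiskey:15, charlie:21}

sierra, oscar, hotel, romeo, echo, golf, alpha, mike, foxtrot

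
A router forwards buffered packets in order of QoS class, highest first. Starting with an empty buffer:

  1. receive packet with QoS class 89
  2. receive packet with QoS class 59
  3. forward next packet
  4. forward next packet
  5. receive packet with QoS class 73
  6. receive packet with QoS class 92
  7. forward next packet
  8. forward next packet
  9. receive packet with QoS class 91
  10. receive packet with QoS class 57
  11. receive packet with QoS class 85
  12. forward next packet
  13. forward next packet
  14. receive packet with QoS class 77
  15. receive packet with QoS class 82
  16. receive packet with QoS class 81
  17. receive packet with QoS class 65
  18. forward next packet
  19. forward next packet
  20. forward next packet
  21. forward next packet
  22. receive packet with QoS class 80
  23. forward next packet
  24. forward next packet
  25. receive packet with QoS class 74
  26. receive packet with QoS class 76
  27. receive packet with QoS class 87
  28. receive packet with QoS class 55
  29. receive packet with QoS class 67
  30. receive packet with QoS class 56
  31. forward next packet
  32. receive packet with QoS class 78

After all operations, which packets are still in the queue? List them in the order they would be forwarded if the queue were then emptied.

78, 76, 74, 67, 56, 55

insert 89 → {89}
insert 59 → {89, 59}
forward next packet → 89; now {59}
forward next packet → 59; now {}
insert 73 → {73}
insert 92 → {92, 73}
forward next packet → 92; now {73}
forward next packet → 73; now {}
insert 91 → {91}
insert 57 → {91, 57}
insert 85 → {91, 85, 57}
forward next packet → 91; now {85, 57}
forward next packet → 85; now {57}
insert 77 → {77, 57}
insert 82 → {82, 77, 57}
insert 81 → {82, 81, 77, 57}
insert 65 → {82, 81, 77, 65, 57}
forward next packet → 82; now {81, 77, 65, 57}
forward next packet → 81; now {77, 65, 57}
forward next packet → 77; now {65, 57}
forward next packet → 65; now {57}
insert 80 → {80, 57}
forward next packet → 80; now {57}
forward next packet → 57; now {}
insert 74 → {74}
insert 76 → {76, 74}
insert 87 → {87, 76, 74}
insert 55 → {87, 76, 74, 55}
insert 67 → {87, 76, 74, 67, 55}
insert 56 → {87, 76, 74, 67, 56, 55}
forward next packet → 87; now {76, 74, 67, 56, 55}
insert 78 → {78, 76, 74, 67, 56, 55}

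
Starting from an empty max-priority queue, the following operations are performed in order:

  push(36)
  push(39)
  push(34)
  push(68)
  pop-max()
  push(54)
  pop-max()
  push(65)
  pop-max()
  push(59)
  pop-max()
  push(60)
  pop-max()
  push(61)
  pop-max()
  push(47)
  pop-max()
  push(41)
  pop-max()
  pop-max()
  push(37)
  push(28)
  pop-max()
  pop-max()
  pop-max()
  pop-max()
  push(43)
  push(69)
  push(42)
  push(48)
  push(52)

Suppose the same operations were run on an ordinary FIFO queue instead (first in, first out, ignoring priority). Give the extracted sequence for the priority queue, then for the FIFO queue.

insert 36 → {36}
insert 39 → {39, 36}
insert 34 → {39, 36, 34}
insert 68 → {68, 39, 36, 34}
pop-max → 68; now {39, 36, 34}
insert 54 → {54, 39, 36, 34}
pop-max → 54; now {39, 36, 34}
insert 65 → {65, 39, 36, 34}
pop-max → 65; now {39, 36, 34}
insert 59 → {59, 39, 36, 34}
pop-max → 59; now {39, 36, 34}
insert 60 → {60, 39, 36, 34}
pop-max → 60; now {39, 36, 34}
insert 61 → {61, 39, 36, 34}
pop-max → 61; now {39, 36, 34}
insert 47 → {47, 39, 36, 34}
pop-max → 47; now {39, 36, 34}
insert 41 → {41, 39, 36, 34}
pop-max → 41; now {39, 36, 34}
pop-max → 39; now {36, 34}
insert 37 → {37, 36, 34}
insert 28 → {37, 36, 34, 28}
pop-max → 37; now {36, 34, 28}
pop-max → 36; now {34, 28}
pop-max → 34; now {28}
pop-max → 28; now {}
insert 43 → {43}
insert 69 → {69, 43}
insert 42 → {69, 43, 42}
insert 48 → {69, 48, 43, 42}
insert 52 → {69, 52, 48, 43, 42}

priority queue: [68, 54, 65, 59, 60, 61, 47, 41, 39, 37, 36, 34, 28]; FIFO queue: 36, 39, 34, 68, 54, 65, 59, 60, 61, 47, 41, 37, 28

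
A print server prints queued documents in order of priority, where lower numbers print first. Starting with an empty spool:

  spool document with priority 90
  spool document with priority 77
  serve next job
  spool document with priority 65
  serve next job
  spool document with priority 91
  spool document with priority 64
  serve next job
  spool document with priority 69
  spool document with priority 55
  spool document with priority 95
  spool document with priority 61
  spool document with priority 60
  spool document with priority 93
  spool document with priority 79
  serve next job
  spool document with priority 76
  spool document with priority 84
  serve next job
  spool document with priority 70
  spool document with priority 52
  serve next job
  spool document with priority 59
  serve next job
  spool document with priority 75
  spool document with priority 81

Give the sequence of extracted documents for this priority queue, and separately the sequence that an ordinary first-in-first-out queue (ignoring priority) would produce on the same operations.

priority queue: 77, 65, 64, 55, 60, 52, 59; FIFO queue: 90 → 77 → 65 → 91 → 64 → 69 → 55

insert 90 → {90}
insert 77 → {77, 90}
serve next job → 77; now {90}
insert 65 → {65, 90}
serve next job → 65; now {90}
insert 91 → {90, 91}
insert 64 → {64, 90, 91}
serve next job → 64; now {90, 91}
insert 69 → {69, 90, 91}
insert 55 → {55, 69, 90, 91}
insert 95 → {55, 69, 90, 91, 95}
insert 61 → {55, 61, 69, 90, 91, 95}
insert 60 → {55, 60, 61, 69, 90, 91, 95}
insert 93 → {55, 60, 61, 69, 90, 91, 93, 95}
insert 79 → {55, 60, 61, 69, 79, 90, 91, 93, 95}
serve next job → 55; now {60, 61, 69, 79, 90, 91, 93, 95}
insert 76 → {60, 61, 69, 76, 79, 90, 91, 93, 95}
insert 84 → {60, 61, 69, 76, 79, 84, 90, 91, 93, 95}
serve next job → 60; now {61, 69, 76, 79, 84, 90, 91, 93, 95}
insert 70 → {61, 69, 70, 76, 79, 84, 90, 91, 93, 95}
insert 52 → {52, 61, 69, 70, 76, 79, 84, 90, 91, 93, 95}
serve next job → 52; now {61, 69, 70, 76, 79, 84, 90, 91, 93, 95}
insert 59 → {59, 61, 69, 70, 76, 79, 84, 90, 91, 93, 95}
serve next job → 59; now {61, 69, 70, 76, 79, 84, 90, 91, 93, 95}
insert 75 → {61, 69, 70, 75, 76, 79, 84, 90, 91, 93, 95}
insert 81 → {61, 69, 70, 75, 76, 79, 81, 84, 90, 91, 93, 95}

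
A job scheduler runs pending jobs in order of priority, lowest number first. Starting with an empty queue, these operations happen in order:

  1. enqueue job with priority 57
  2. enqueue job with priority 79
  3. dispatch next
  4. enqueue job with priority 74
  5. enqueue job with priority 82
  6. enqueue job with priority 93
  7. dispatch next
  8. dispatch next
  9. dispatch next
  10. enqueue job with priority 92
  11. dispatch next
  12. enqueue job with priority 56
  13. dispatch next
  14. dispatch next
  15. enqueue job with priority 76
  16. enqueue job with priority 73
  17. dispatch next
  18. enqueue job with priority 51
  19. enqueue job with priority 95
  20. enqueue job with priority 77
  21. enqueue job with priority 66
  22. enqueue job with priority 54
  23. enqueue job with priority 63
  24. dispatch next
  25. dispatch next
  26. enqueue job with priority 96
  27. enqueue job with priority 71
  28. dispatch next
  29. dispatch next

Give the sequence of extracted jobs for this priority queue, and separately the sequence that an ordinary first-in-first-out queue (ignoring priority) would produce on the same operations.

insert 57 → {57}
insert 79 → {57, 79}
dispatch next → 57; now {79}
insert 74 → {74, 79}
insert 82 → {74, 79, 82}
insert 93 → {74, 79, 82, 93}
dispatch next → 74; now {79, 82, 93}
dispatch next → 79; now {82, 93}
dispatch next → 82; now {93}
insert 92 → {92, 93}
dispatch next → 92; now {93}
insert 56 → {56, 93}
dispatch next → 56; now {93}
dispatch next → 93; now {}
insert 76 → {76}
insert 73 → {73, 76}
dispatch next → 73; now {76}
insert 51 → {51, 76}
insert 95 → {51, 76, 95}
insert 77 → {51, 76, 77, 95}
insert 66 → {51, 66, 76, 77, 95}
insert 54 → {51, 54, 66, 76, 77, 95}
insert 63 → {51, 54, 63, 66, 76, 77, 95}
dispatch next → 51; now {54, 63, 66, 76, 77, 95}
dispatch next → 54; now {63, 66, 76, 77, 95}
insert 96 → {63, 66, 76, 77, 95, 96}
insert 71 → {63, 66, 71, 76, 77, 95, 96}
dispatch next → 63; now {66, 71, 76, 77, 95, 96}
dispatch next → 66; now {71, 76, 77, 95, 96}

priority queue: [57, 74, 79, 82, 92, 56, 93, 73, 51, 54, 63, 66]; FIFO queue: [57, 79, 74, 82, 93, 92, 56, 76, 73, 51, 95, 77]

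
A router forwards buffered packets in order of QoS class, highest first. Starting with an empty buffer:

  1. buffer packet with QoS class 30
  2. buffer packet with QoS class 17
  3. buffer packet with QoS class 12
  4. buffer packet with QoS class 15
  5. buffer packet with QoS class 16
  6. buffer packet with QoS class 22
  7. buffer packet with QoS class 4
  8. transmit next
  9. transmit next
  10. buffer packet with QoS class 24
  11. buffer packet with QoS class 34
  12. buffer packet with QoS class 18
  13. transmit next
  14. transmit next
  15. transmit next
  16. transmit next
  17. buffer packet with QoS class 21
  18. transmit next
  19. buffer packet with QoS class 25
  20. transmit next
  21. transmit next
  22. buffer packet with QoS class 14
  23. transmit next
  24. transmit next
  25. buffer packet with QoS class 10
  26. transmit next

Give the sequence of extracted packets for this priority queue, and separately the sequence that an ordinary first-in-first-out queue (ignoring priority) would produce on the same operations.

insert 30 → {30}
insert 17 → {30, 17}
insert 12 → {30, 17, 12}
insert 15 → {30, 17, 15, 12}
insert 16 → {30, 17, 16, 15, 12}
insert 22 → {30, 22, 17, 16, 15, 12}
insert 4 → {30, 22, 17, 16, 15, 12, 4}
transmit next → 30; now {22, 17, 16, 15, 12, 4}
transmit next → 22; now {17, 16, 15, 12, 4}
insert 24 → {24, 17, 16, 15, 12, 4}
insert 34 → {34, 24, 17, 16, 15, 12, 4}
insert 18 → {34, 24, 18, 17, 16, 15, 12, 4}
transmit next → 34; now {24, 18, 17, 16, 15, 12, 4}
transmit next → 24; now {18, 17, 16, 15, 12, 4}
transmit next → 18; now {17, 16, 15, 12, 4}
transmit next → 17; now {16, 15, 12, 4}
insert 21 → {21, 16, 15, 12, 4}
transmit next → 21; now {16, 15, 12, 4}
insert 25 → {25, 16, 15, 12, 4}
transmit next → 25; now {16, 15, 12, 4}
transmit next → 16; now {15, 12, 4}
insert 14 → {15, 14, 12, 4}
transmit next → 15; now {14, 12, 4}
transmit next → 14; now {12, 4}
insert 10 → {12, 10, 4}
transmit next → 12; now {10, 4}

priority queue: 30, 22, 34, 24, 18, 17, 21, 25, 16, 15, 14, 12; FIFO queue: [30, 17, 12, 15, 16, 22, 4, 24, 34, 18, 21, 25]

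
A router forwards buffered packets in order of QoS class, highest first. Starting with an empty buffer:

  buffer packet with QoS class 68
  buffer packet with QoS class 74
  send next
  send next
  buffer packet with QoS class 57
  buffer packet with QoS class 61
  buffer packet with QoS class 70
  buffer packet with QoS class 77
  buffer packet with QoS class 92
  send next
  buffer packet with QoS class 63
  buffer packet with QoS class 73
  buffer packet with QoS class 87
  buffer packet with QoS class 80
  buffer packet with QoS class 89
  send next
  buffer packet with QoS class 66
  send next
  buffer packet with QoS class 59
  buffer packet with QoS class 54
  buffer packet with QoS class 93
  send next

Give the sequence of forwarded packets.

insert 68 → {68}
insert 74 → {74, 68}
send next → 74; now {68}
send next → 68; now {}
insert 57 → {57}
insert 61 → {61, 57}
insert 70 → {70, 61, 57}
insert 77 → {77, 70, 61, 57}
insert 92 → {92, 77, 70, 61, 57}
send next → 92; now {77, 70, 61, 57}
insert 63 → {77, 70, 63, 61, 57}
insert 73 → {77, 73, 70, 63, 61, 57}
insert 87 → {87, 77, 73, 70, 63, 61, 57}
insert 80 → {87, 80, 77, 73, 70, 63, 61, 57}
insert 89 → {89, 87, 80, 77, 73, 70, 63, 61, 57}
send next → 89; now {87, 80, 77, 73, 70, 63, 61, 57}
insert 66 → {87, 80, 77, 73, 70, 66, 63, 61, 57}
send next → 87; now {80, 77, 73, 70, 66, 63, 61, 57}
insert 59 → {80, 77, 73, 70, 66, 63, 61, 59, 57}
insert 54 → {80, 77, 73, 70, 66, 63, 61, 59, 57, 54}
insert 93 → {93, 80, 77, 73, 70, 66, 63, 61, 59, 57, 54}
send next → 93; now {80, 77, 73, 70, 66, 63, 61, 59, 57, 54}

[74, 68, 92, 89, 87, 93]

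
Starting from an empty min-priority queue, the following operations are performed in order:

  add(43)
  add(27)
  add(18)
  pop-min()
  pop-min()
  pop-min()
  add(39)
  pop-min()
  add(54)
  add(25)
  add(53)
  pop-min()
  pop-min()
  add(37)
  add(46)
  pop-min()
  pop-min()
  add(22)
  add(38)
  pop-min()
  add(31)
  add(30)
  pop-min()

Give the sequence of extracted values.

insert 43 → {43}
insert 27 → {27, 43}
insert 18 → {18, 27, 43}
pop-min → 18; now {27, 43}
pop-min → 27; now {43}
pop-min → 43; now {}
insert 39 → {39}
pop-min → 39; now {}
insert 54 → {54}
insert 25 → {25, 54}
insert 53 → {25, 53, 54}
pop-min → 25; now {53, 54}
pop-min → 53; now {54}
insert 37 → {37, 54}
insert 46 → {37, 46, 54}
pop-min → 37; now {46, 54}
pop-min → 46; now {54}
insert 22 → {22, 54}
insert 38 → {22, 38, 54}
pop-min → 22; now {38, 54}
insert 31 → {31, 38, 54}
insert 30 → {30, 31, 38, 54}
pop-min → 30; now {31, 38, 54}

18, 27, 43, 39, 25, 53, 37, 46, 22, 30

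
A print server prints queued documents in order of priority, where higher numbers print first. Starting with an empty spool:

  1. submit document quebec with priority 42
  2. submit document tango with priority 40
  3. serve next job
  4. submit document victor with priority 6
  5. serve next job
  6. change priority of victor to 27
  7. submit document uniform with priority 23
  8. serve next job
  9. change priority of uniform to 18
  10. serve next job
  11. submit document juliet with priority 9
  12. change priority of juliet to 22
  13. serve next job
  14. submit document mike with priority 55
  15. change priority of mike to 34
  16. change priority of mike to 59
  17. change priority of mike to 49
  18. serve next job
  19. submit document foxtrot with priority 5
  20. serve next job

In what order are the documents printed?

add quebec (priority 42) → {quebec:42}
add tango (priority 40) → {quebec:42, tango:40}
serve next job → quebec; now {tango:40}
add victor (priority 6) → {tango:40, victor:6}
serve next job → tango; now {victor:6}
update victor to priority 27 → {victor:27}
add uniform (priority 23) → {victor:27, uniform:23}
serve next job → victor; now {uniform:23}
update uniform to priority 18 → {uniform:18}
serve next job → uniform; now {}
add juliet (priority 9) → {juliet:9}
update juliet to priority 22 → {juliet:22}
serve next job → juliet; now {}
add mike (priority 55) → {mike:55}
update mike to priority 34 → {mike:34}
update mike to priority 59 → {mike:59}
update mike to priority 49 → {mike:49}
serve next job → mike; now {}
add foxtrot (priority 5) → {foxtrot:5}
serve next job → foxtrot; now {}

quebec, tango, victor, uniform, juliet, mike, foxtrot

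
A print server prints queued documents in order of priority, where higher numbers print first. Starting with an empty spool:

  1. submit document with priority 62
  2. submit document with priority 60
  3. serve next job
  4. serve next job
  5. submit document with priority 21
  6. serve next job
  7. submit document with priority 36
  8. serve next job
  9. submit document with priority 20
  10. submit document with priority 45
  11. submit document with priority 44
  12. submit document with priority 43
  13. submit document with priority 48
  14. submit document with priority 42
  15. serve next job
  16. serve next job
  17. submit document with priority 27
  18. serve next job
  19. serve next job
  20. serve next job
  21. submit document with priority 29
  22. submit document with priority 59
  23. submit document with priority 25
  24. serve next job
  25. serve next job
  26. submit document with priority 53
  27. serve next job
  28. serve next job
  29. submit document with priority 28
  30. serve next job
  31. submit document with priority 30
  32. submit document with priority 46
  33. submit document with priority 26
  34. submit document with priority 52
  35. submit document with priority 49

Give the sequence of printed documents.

insert 62 → {62}
insert 60 → {62, 60}
serve next job → 62; now {60}
serve next job → 60; now {}
insert 21 → {21}
serve next job → 21; now {}
insert 36 → {36}
serve next job → 36; now {}
insert 20 → {20}
insert 45 → {45, 20}
insert 44 → {45, 44, 20}
insert 43 → {45, 44, 43, 20}
insert 48 → {48, 45, 44, 43, 20}
insert 42 → {48, 45, 44, 43, 42, 20}
serve next job → 48; now {45, 44, 43, 42, 20}
serve next job → 45; now {44, 43, 42, 20}
insert 27 → {44, 43, 42, 27, 20}
serve next job → 44; now {43, 42, 27, 20}
serve next job → 43; now {42, 27, 20}
serve next job → 42; now {27, 20}
insert 29 → {29, 27, 20}
insert 59 → {59, 29, 27, 20}
insert 25 → {59, 29, 27, 25, 20}
serve next job → 59; now {29, 27, 25, 20}
serve next job → 29; now {27, 25, 20}
insert 53 → {53, 27, 25, 20}
serve next job → 53; now {27, 25, 20}
serve next job → 27; now {25, 20}
insert 28 → {28, 25, 20}
serve next job → 28; now {25, 20}
insert 30 → {30, 25, 20}
insert 46 → {46, 30, 25, 20}
insert 26 → {46, 30, 26, 25, 20}
insert 52 → {52, 46, 30, 26, 25, 20}
insert 49 → {52, 49, 46, 30, 26, 25, 20}

62 → 60 → 21 → 36 → 48 → 45 → 44 → 43 → 42 → 59 → 29 → 53 → 27 → 28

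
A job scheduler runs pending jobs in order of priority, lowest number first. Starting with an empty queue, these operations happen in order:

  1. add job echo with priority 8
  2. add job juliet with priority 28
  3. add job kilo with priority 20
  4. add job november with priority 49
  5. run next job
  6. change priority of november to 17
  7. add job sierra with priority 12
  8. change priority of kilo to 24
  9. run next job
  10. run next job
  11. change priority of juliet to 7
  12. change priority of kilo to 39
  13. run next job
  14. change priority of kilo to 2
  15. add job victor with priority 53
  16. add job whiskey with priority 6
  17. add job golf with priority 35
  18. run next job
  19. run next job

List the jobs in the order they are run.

echo, sierra, november, juliet, kilo, whiskey

add echo (priority 8) → {echo:8}
add juliet (priority 28) → {echo:8, juliet:28}
add kilo (priority 20) → {echo:8, kilo:20, juliet:28}
add november (priority 49) → {echo:8, kilo:20, juliet:28, november:49}
run next job → echo; now {kilo:20, juliet:28, november:49}
update november to priority 17 → {november:17, kilo:20, juliet:28}
add sierra (priority 12) → {sierra:12, november:17, kilo:20, juliet:28}
update kilo to priority 24 → {sierra:12, november:17, kilo:24, juliet:28}
run next job → sierra; now {november:17, kilo:24, juliet:28}
run next job → november; now {kilo:24, juliet:28}
update juliet to priority 7 → {juliet:7, kilo:24}
update kilo to priority 39 → {juliet:7, kilo:39}
run next job → juliet; now {kilo:39}
update kilo to priority 2 → {kilo:2}
add victor (priority 53) → {kilo:2, victor:53}
add whiskey (priority 6) → {kilo:2, whiskey:6, victor:53}
add golf (priority 35) → {kilo:2, whiskey:6, golf:35, victor:53}
run next job → kilo; now {whiskey:6, golf:35, victor:53}
run next job → whiskey; now {golf:35, victor:53}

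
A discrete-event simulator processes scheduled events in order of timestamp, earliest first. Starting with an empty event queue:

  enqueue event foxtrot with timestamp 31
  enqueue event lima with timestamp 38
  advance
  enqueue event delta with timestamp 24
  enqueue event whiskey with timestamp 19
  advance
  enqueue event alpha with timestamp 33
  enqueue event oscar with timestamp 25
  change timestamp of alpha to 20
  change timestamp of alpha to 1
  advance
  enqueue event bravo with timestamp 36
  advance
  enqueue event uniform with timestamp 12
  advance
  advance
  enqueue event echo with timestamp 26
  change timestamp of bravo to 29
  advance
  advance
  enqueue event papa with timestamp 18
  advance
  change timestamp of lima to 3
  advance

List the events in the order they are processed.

[foxtrot, whiskey, alpha, delta, uniform, oscar, echo, bravo, papa, lima]

add foxtrot (timestamp 31) → {foxtrot:31}
add lima (timestamp 38) → {foxtrot:31, lima:38}
advance → foxtrot; now {lima:38}
add delta (timestamp 24) → {delta:24, lima:38}
add whiskey (timestamp 19) → {whiskey:19, delta:24, lima:38}
advance → whiskey; now {delta:24, lima:38}
add alpha (timestamp 33) → {delta:24, alpha:33, lima:38}
add oscar (timestamp 25) → {delta:24, oscar:25, alpha:33, lima:38}
update alpha to timestamp 20 → {alpha:20, delta:24, oscar:25, lima:38}
update alpha to timestamp 1 → {alpha:1, delta:24, oscar:25, lima:38}
advance → alpha; now {delta:24, oscar:25, lima:38}
add bravo (timestamp 36) → {delta:24, oscar:25, bravo:36, lima:38}
advance → delta; now {oscar:25, bravo:36, lima:38}
add uniform (timestamp 12) → {uniform:12, oscar:25, bravo:36, lima:38}
advance → uniform; now {oscar:25, bravo:36, lima:38}
advance → oscar; now {bravo:36, lima:38}
add echo (timestamp 26) → {echo:26, bravo:36, lima:38}
update bravo to timestamp 29 → {echo:26, bravo:29, lima:38}
advance → echo; now {bravo:29, lima:38}
advance → bravo; now {lima:38}
add papa (timestamp 18) → {papa:18, lima:38}
advance → papa; now {lima:38}
update lima to timestamp 3 → {lima:3}
advance → lima; now {}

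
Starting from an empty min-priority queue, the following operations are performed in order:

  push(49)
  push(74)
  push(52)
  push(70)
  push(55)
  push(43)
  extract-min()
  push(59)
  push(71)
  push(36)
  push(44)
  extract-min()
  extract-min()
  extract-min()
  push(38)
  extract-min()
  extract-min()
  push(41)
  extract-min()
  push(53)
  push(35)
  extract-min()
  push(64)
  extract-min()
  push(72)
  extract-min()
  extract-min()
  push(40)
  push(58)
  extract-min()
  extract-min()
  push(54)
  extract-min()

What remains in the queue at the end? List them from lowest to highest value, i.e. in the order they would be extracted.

[64, 70, 71, 72, 74]

insert 49 → {49}
insert 74 → {49, 74}
insert 52 → {49, 52, 74}
insert 70 → {49, 52, 70, 74}
insert 55 → {49, 52, 55, 70, 74}
insert 43 → {43, 49, 52, 55, 70, 74}
extract-min → 43; now {49, 52, 55, 70, 74}
insert 59 → {49, 52, 55, 59, 70, 74}
insert 71 → {49, 52, 55, 59, 70, 71, 74}
insert 36 → {36, 49, 52, 55, 59, 70, 71, 74}
insert 44 → {36, 44, 49, 52, 55, 59, 70, 71, 74}
extract-min → 36; now {44, 49, 52, 55, 59, 70, 71, 74}
extract-min → 44; now {49, 52, 55, 59, 70, 71, 74}
extract-min → 49; now {52, 55, 59, 70, 71, 74}
insert 38 → {38, 52, 55, 59, 70, 71, 74}
extract-min → 38; now {52, 55, 59, 70, 71, 74}
extract-min → 52; now {55, 59, 70, 71, 74}
insert 41 → {41, 55, 59, 70, 71, 74}
extract-min → 41; now {55, 59, 70, 71, 74}
insert 53 → {53, 55, 59, 70, 71, 74}
insert 35 → {35, 53, 55, 59, 70, 71, 74}
extract-min → 35; now {53, 55, 59, 70, 71, 74}
insert 64 → {53, 55, 59, 64, 70, 71, 74}
extract-min → 53; now {55, 59, 64, 70, 71, 74}
insert 72 → {55, 59, 64, 70, 71, 72, 74}
extract-min → 55; now {59, 64, 70, 71, 72, 74}
extract-min → 59; now {64, 70, 71, 72, 74}
insert 40 → {40, 64, 70, 71, 72, 74}
insert 58 → {40, 58, 64, 70, 71, 72, 74}
extract-min → 40; now {58, 64, 70, 71, 72, 74}
extract-min → 58; now {64, 70, 71, 72, 74}
insert 54 → {54, 64, 70, 71, 72, 74}
extract-min → 54; now {64, 70, 71, 72, 74}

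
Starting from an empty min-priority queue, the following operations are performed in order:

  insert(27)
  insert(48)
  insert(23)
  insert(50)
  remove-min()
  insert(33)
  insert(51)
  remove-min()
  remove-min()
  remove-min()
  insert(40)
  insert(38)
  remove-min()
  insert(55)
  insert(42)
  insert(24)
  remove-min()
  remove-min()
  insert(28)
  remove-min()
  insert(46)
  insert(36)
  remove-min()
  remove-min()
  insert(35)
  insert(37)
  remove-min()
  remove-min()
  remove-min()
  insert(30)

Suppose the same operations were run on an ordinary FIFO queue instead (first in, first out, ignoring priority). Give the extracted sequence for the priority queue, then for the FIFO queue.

insert 27 → {27}
insert 48 → {27, 48}
insert 23 → {23, 27, 48}
insert 50 → {23, 27, 48, 50}
remove-min → 23; now {27, 48, 50}
insert 33 → {27, 33, 48, 50}
insert 51 → {27, 33, 48, 50, 51}
remove-min → 27; now {33, 48, 50, 51}
remove-min → 33; now {48, 50, 51}
remove-min → 48; now {50, 51}
insert 40 → {40, 50, 51}
insert 38 → {38, 40, 50, 51}
remove-min → 38; now {40, 50, 51}
insert 55 → {40, 50, 51, 55}
insert 42 → {40, 42, 50, 51, 55}
insert 24 → {24, 40, 42, 50, 51, 55}
remove-min → 24; now {40, 42, 50, 51, 55}
remove-min → 40; now {42, 50, 51, 55}
insert 28 → {28, 42, 50, 51, 55}
remove-min → 28; now {42, 50, 51, 55}
insert 46 → {42, 46, 50, 51, 55}
insert 36 → {36, 42, 46, 50, 51, 55}
remove-min → 36; now {42, 46, 50, 51, 55}
remove-min → 42; now {46, 50, 51, 55}
insert 35 → {35, 46, 50, 51, 55}
insert 37 → {35, 37, 46, 50, 51, 55}
remove-min → 35; now {37, 46, 50, 51, 55}
remove-min → 37; now {46, 50, 51, 55}
remove-min → 46; now {50, 51, 55}
insert 30 → {30, 50, 51, 55}

priority queue: 23, 27, 33, 48, 38, 24, 40, 28, 36, 42, 35, 37, 46; FIFO queue: 27 → 48 → 23 → 50 → 33 → 51 → 40 → 38 → 55 → 42 → 24 → 28 → 46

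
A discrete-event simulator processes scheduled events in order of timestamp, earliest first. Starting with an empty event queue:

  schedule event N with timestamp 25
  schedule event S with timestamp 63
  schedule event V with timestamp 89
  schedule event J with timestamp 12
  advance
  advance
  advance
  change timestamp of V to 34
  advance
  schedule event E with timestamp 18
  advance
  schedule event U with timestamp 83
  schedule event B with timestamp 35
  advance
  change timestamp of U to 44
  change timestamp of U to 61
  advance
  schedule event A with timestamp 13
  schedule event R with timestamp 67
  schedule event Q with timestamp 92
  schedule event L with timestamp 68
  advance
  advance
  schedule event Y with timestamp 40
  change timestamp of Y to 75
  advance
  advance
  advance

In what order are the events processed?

[J, N, S, V, E, B, U, A, R, L, Y, Q]

add N (timestamp 25) → {N:25}
add S (timestamp 63) → {N:25, S:63}
add V (timestamp 89) → {N:25, S:63, V:89}
add J (timestamp 12) → {J:12, N:25, S:63, V:89}
advance → J; now {N:25, S:63, V:89}
advance → N; now {S:63, V:89}
advance → S; now {V:89}
update V to timestamp 34 → {V:34}
advance → V; now {}
add E (timestamp 18) → {E:18}
advance → E; now {}
add U (timestamp 83) → {U:83}
add B (timestamp 35) → {B:35, U:83}
advance → B; now {U:83}
update U to timestamp 44 → {U:44}
update U to timestamp 61 → {U:61}
advance → U; now {}
add A (timestamp 13) → {A:13}
add R (timestamp 67) → {A:13, R:67}
add Q (timestamp 92) → {A:13, R:67, Q:92}
add L (timestamp 68) → {A:13, R:67, L:68, Q:92}
advance → A; now {R:67, L:68, Q:92}
advance → R; now {L:68, Q:92}
add Y (timestamp 40) → {Y:40, L:68, Q:92}
update Y to timestamp 75 → {L:68, Y:75, Q:92}
advance → L; now {Y:75, Q:92}
advance → Y; now {Q:92}
advance → Q; now {}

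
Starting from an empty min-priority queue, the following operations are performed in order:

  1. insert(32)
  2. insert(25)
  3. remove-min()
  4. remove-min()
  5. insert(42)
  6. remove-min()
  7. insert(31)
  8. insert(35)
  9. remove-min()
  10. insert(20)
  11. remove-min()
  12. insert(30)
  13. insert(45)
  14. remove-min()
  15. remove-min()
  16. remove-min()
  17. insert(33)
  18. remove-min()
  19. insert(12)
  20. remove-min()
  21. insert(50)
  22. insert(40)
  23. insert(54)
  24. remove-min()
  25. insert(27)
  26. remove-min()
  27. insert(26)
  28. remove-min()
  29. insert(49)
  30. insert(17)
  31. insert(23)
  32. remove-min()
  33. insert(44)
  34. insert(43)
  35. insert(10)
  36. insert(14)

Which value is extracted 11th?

40

insert 32 → {32}
insert 25 → {25, 32}
remove-min → 25; now {32}
remove-min → 32; now {}
insert 42 → {42}
remove-min → 42; now {}
insert 31 → {31}
insert 35 → {31, 35}
remove-min → 31; now {35}
insert 20 → {20, 35}
remove-min → 20; now {35}
insert 30 → {30, 35}
insert 45 → {30, 35, 45}
remove-min → 30; now {35, 45}
remove-min → 35; now {45}
remove-min → 45; now {}
insert 33 → {33}
remove-min → 33; now {}
insert 12 → {12}
remove-min → 12; now {}
insert 50 → {50}
insert 40 → {40, 50}
insert 54 → {40, 50, 54}
remove-min → 40; now {50, 54}
insert 27 → {27, 50, 54}
remove-min → 27; now {50, 54}
insert 26 → {26, 50, 54}
remove-min → 26; now {50, 54}
insert 49 → {49, 50, 54}
insert 17 → {17, 49, 50, 54}
insert 23 → {17, 23, 49, 50, 54}
remove-min → 17; now {23, 49, 50, 54}
insert 44 → {23, 44, 49, 50, 54}
insert 43 → {23, 43, 44, 49, 50, 54}
insert 10 → {10, 23, 43, 44, 49, 50, 54}
insert 14 → {10, 14, 23, 43, 44, 49, 50, 54}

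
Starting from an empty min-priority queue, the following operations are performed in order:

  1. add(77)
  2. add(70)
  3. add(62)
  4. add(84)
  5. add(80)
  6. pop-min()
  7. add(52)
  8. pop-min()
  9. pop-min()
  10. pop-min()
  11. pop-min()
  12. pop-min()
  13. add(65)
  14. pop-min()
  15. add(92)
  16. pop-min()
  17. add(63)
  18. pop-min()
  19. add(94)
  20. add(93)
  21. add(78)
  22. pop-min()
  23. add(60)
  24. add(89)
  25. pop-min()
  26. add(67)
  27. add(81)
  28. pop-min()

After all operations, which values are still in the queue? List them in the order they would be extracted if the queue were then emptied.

insert 77 → {77}
insert 70 → {70, 77}
insert 62 → {62, 70, 77}
insert 84 → {62, 70, 77, 84}
insert 80 → {62, 70, 77, 80, 84}
pop-min → 62; now {70, 77, 80, 84}
insert 52 → {52, 70, 77, 80, 84}
pop-min → 52; now {70, 77, 80, 84}
pop-min → 70; now {77, 80, 84}
pop-min → 77; now {80, 84}
pop-min → 80; now {84}
pop-min → 84; now {}
insert 65 → {65}
pop-min → 65; now {}
insert 92 → {92}
pop-min → 92; now {}
insert 63 → {63}
pop-min → 63; now {}
insert 94 → {94}
insert 93 → {93, 94}
insert 78 → {78, 93, 94}
pop-min → 78; now {93, 94}
insert 60 → {60, 93, 94}
insert 89 → {60, 89, 93, 94}
pop-min → 60; now {89, 93, 94}
insert 67 → {67, 89, 93, 94}
insert 81 → {67, 81, 89, 93, 94}
pop-min → 67; now {81, 89, 93, 94}

81 → 89 → 93 → 94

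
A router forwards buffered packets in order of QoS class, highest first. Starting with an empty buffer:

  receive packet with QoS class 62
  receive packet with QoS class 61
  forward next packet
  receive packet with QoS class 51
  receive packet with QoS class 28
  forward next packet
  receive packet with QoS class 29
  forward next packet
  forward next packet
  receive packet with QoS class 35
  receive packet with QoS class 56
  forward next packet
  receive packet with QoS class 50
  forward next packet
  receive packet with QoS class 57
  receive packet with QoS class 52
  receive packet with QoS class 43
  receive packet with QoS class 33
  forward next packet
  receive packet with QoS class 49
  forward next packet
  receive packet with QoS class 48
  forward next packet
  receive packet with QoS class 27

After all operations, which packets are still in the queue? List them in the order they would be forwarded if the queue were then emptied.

insert 62 → {62}
insert 61 → {62, 61}
forward next packet → 62; now {61}
insert 51 → {61, 51}
insert 28 → {61, 51, 28}
forward next packet → 61; now {51, 28}
insert 29 → {51, 29, 28}
forward next packet → 51; now {29, 28}
forward next packet → 29; now {28}
insert 35 → {35, 28}
insert 56 → {56, 35, 28}
forward next packet → 56; now {35, 28}
insert 50 → {50, 35, 28}
forward next packet → 50; now {35, 28}
insert 57 → {57, 35, 28}
insert 52 → {57, 52, 35, 28}
insert 43 → {57, 52, 43, 35, 28}
insert 33 → {57, 52, 43, 35, 33, 28}
forward next packet → 57; now {52, 43, 35, 33, 28}
insert 49 → {52, 49, 43, 35, 33, 28}
forward next packet → 52; now {49, 43, 35, 33, 28}
insert 48 → {49, 48, 43, 35, 33, 28}
forward next packet → 49; now {48, 43, 35, 33, 28}
insert 27 → {48, 43, 35, 33, 28, 27}

48 → 43 → 35 → 33 → 28 → 27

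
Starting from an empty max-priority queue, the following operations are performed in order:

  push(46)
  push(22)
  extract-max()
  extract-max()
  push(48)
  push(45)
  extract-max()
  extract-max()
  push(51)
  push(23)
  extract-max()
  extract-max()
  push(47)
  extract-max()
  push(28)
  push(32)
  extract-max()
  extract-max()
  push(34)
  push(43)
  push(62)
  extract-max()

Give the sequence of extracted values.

46 → 22 → 48 → 45 → 51 → 23 → 47 → 32 → 28 → 62

insert 46 → {46}
insert 22 → {46, 22}
extract-max → 46; now {22}
extract-max → 22; now {}
insert 48 → {48}
insert 45 → {48, 45}
extract-max → 48; now {45}
extract-max → 45; now {}
insert 51 → {51}
insert 23 → {51, 23}
extract-max → 51; now {23}
extract-max → 23; now {}
insert 47 → {47}
extract-max → 47; now {}
insert 28 → {28}
insert 32 → {32, 28}
extract-max → 32; now {28}
extract-max → 28; now {}
insert 34 → {34}
insert 43 → {43, 34}
insert 62 → {62, 43, 34}
extract-max → 62; now {43, 34}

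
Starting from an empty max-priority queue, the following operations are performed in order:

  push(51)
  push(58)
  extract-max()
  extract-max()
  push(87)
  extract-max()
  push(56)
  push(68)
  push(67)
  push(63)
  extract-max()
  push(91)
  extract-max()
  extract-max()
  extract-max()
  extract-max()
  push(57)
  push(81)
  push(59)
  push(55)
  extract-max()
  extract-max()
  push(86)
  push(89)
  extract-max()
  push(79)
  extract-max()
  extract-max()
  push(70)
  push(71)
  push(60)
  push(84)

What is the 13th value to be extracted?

79

insert 51 → {51}
insert 58 → {58, 51}
extract-max → 58; now {51}
extract-max → 51; now {}
insert 87 → {87}
extract-max → 87; now {}
insert 56 → {56}
insert 68 → {68, 56}
insert 67 → {68, 67, 56}
insert 63 → {68, 67, 63, 56}
extract-max → 68; now {67, 63, 56}
insert 91 → {91, 67, 63, 56}
extract-max → 91; now {67, 63, 56}
extract-max → 67; now {63, 56}
extract-max → 63; now {56}
extract-max → 56; now {}
insert 57 → {57}
insert 81 → {81, 57}
insert 59 → {81, 59, 57}
insert 55 → {81, 59, 57, 55}
extract-max → 81; now {59, 57, 55}
extract-max → 59; now {57, 55}
insert 86 → {86, 57, 55}
insert 89 → {89, 86, 57, 55}
extract-max → 89; now {86, 57, 55}
insert 79 → {86, 79, 57, 55}
extract-max → 86; now {79, 57, 55}
extract-max → 79; now {57, 55}
insert 70 → {70, 57, 55}
insert 71 → {71, 70, 57, 55}
insert 60 → {71, 70, 60, 57, 55}
insert 84 → {84, 71, 70, 60, 57, 55}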